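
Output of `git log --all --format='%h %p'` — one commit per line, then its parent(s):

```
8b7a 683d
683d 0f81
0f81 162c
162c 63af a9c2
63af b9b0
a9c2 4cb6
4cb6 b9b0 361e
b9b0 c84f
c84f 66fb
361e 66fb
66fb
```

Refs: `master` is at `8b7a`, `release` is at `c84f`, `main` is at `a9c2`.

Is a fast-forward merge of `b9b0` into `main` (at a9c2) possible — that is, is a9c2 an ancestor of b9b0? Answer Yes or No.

A fast-forward from a9c2 to b9b0 is possible iff a9c2 is an ancestor of b9b0.
Ancestors of b9b0: {66fb, b9b0, c84f}.
a9c2 is not among them, so fast-forward is not possible.

No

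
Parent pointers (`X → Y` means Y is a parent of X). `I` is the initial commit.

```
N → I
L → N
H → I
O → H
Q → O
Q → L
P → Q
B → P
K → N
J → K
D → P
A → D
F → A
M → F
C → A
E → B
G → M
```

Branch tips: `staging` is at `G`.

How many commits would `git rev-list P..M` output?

Reachable from M: {A, D, F, H, I, L, M, N, O, P, Q}.
Reachable from P: {H, I, L, N, O, P, Q}.
In M's history but not P's: {A, D, F, M} — 4 commits.

4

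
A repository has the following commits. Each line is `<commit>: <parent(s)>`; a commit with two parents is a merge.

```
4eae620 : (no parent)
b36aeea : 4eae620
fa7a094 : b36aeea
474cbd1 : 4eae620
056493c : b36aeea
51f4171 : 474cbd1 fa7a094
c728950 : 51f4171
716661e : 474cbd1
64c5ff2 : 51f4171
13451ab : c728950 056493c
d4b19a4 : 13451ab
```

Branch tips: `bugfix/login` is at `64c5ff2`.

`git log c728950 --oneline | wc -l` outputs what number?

Walking parent pointers from c728950: reachable set = {474cbd1, 4eae620, 51f4171, b36aeea, c728950, fa7a094}.
That is 6 commits.

6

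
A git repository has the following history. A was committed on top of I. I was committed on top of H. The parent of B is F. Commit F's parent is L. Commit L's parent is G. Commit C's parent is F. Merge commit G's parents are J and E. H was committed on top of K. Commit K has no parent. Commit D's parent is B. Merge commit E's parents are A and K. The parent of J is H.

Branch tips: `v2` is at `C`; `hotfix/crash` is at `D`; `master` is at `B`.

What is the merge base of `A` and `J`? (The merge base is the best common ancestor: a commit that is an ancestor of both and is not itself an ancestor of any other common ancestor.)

H

Ancestors of A: {A, H, I, K}.
Ancestors of J: {H, J, K}.
Common ancestors: {H, K}.
Among these, H is not an ancestor of any other common ancestor — it is the merge base.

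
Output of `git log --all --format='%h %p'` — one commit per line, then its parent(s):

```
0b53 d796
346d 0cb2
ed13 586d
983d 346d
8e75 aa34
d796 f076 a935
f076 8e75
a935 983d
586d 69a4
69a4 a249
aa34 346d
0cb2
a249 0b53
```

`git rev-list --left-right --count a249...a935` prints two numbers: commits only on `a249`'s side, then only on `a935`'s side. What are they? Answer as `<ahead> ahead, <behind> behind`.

Reachable from a249: {0b53, 0cb2, 346d, 8e75, 983d, a249, a935, aa34, d796, f076}.
Reachable from a935: {0cb2, 346d, 983d, a935}.
Only in a249's history (ahead): {0b53, 8e75, a249, aa34, d796, f076} — 6.
Only in a935's history (behind): {} — 0.

6 ahead, 0 behind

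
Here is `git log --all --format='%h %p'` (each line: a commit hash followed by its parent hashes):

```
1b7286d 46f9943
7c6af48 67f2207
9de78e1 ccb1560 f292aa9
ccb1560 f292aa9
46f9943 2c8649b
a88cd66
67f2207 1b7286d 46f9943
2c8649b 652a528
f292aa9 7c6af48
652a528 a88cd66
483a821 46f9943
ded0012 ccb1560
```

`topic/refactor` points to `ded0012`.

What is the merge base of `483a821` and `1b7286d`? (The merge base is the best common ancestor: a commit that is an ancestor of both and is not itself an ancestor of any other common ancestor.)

46f9943

Ancestors of 483a821: {2c8649b, 46f9943, 483a821, 652a528, a88cd66}.
Ancestors of 1b7286d: {1b7286d, 2c8649b, 46f9943, 652a528, a88cd66}.
Common ancestors: {2c8649b, 46f9943, 652a528, a88cd66}.
Among these, 46f9943 is not an ancestor of any other common ancestor — it is the merge base.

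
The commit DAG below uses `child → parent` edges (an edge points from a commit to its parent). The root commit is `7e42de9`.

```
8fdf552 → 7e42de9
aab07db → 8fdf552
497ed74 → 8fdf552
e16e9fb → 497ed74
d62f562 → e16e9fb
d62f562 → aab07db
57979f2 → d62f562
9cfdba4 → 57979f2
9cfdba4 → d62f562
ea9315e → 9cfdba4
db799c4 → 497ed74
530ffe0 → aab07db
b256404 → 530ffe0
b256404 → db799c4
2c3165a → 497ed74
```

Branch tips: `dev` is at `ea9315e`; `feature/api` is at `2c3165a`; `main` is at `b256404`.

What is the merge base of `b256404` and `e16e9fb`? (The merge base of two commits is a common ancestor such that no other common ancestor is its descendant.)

497ed74

Ancestors of b256404: {497ed74, 530ffe0, 7e42de9, 8fdf552, aab07db, b256404, db799c4}.
Ancestors of e16e9fb: {497ed74, 7e42de9, 8fdf552, e16e9fb}.
Common ancestors: {497ed74, 7e42de9, 8fdf552}.
Among these, 497ed74 is not an ancestor of any other common ancestor — it is the merge base.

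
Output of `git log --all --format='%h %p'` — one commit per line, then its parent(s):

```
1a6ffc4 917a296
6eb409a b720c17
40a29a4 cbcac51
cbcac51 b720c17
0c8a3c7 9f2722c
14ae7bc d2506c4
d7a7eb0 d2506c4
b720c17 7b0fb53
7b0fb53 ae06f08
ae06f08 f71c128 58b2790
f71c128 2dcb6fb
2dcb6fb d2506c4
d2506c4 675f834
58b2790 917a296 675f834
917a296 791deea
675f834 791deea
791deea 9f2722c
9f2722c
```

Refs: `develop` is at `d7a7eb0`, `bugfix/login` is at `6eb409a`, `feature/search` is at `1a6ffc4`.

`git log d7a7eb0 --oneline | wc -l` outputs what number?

5

Walking parent pointers from d7a7eb0: reachable set = {675f834, 791deea, 9f2722c, d2506c4, d7a7eb0}.
That is 5 commits.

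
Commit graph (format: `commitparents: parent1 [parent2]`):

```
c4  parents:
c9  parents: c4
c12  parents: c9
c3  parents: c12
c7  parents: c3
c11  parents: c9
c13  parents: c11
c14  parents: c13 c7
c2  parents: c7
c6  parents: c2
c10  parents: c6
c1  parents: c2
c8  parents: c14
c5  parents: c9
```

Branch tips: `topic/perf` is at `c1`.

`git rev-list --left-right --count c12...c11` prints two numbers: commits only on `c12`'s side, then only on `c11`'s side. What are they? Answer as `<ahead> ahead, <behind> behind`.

1 ahead, 1 behind

Reachable from c12: {c12, c4, c9}.
Reachable from c11: {c11, c4, c9}.
Only in c12's history (ahead): {c12} — 1.
Only in c11's history (behind): {c11} — 1.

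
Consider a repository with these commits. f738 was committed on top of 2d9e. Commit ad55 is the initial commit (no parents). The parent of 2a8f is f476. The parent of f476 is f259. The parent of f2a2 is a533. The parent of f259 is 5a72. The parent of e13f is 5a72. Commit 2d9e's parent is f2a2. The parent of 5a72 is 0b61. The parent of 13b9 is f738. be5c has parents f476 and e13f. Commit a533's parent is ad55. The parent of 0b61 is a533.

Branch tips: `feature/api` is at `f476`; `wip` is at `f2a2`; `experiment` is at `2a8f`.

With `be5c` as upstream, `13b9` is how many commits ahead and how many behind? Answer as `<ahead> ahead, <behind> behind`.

4 ahead, 6 behind

Reachable from 13b9: {13b9, 2d9e, a533, ad55, f2a2, f738}.
Reachable from be5c: {0b61, 5a72, a533, ad55, be5c, e13f, f259, f476}.
Only in 13b9's history (ahead): {13b9, 2d9e, f2a2, f738} — 4.
Only in be5c's history (behind): {0b61, 5a72, be5c, e13f, f259, f476} — 6.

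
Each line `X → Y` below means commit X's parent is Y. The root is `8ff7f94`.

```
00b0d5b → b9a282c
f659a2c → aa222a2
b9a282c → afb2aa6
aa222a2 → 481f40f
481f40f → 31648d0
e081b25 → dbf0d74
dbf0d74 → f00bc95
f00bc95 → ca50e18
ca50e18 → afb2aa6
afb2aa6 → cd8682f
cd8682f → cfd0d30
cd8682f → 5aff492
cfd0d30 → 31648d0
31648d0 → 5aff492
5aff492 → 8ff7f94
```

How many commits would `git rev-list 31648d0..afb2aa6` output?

3

Reachable from afb2aa6: {31648d0, 5aff492, 8ff7f94, afb2aa6, cd8682f, cfd0d30}.
Reachable from 31648d0: {31648d0, 5aff492, 8ff7f94}.
In afb2aa6's history but not 31648d0's: {afb2aa6, cd8682f, cfd0d30} — 3 commits.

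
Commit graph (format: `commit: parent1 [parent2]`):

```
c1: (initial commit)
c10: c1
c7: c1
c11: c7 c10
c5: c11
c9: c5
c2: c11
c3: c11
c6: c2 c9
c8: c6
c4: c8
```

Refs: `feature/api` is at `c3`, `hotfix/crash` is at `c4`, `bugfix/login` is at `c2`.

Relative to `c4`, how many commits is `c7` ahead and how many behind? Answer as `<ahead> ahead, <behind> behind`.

0 ahead, 8 behind

Reachable from c7: {c1, c7}.
Reachable from c4: {c1, c10, c11, c2, c4, c5, c6, c7, c8, c9}.
Only in c7's history (ahead): {} — 0.
Only in c4's history (behind): {c10, c11, c2, c4, c5, c6, c8, c9} — 8.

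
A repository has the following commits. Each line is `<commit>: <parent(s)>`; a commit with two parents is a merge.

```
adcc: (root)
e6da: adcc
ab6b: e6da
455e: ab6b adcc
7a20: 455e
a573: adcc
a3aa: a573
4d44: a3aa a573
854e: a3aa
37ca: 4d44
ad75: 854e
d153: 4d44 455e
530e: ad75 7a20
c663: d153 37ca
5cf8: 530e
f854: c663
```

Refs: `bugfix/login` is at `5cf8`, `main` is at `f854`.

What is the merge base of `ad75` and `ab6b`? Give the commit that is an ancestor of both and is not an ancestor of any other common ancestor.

Ancestors of ad75: {854e, a3aa, a573, ad75, adcc}.
Ancestors of ab6b: {ab6b, adcc, e6da}.
Common ancestors: {adcc}.
The only common ancestor is adcc, so it is the merge base.

adcc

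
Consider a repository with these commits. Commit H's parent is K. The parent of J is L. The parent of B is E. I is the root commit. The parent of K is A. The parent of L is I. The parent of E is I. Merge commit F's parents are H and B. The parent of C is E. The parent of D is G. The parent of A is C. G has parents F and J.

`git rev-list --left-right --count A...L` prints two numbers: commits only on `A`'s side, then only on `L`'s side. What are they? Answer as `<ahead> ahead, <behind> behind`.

3 ahead, 1 behind

Reachable from A: {A, C, E, I}.
Reachable from L: {I, L}.
Only in A's history (ahead): {A, C, E} — 3.
Only in L's history (behind): {L} — 1.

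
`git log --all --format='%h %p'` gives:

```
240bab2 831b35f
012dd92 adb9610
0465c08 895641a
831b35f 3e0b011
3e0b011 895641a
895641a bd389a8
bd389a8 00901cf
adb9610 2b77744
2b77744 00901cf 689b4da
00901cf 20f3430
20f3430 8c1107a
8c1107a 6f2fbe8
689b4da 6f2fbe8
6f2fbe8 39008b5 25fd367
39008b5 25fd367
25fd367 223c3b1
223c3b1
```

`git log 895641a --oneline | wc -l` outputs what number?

9

Walking parent pointers from 895641a: reachable set = {00901cf, 20f3430, 223c3b1, 25fd367, 39008b5, 6f2fbe8, 895641a, 8c1107a, bd389a8}.
That is 9 commits.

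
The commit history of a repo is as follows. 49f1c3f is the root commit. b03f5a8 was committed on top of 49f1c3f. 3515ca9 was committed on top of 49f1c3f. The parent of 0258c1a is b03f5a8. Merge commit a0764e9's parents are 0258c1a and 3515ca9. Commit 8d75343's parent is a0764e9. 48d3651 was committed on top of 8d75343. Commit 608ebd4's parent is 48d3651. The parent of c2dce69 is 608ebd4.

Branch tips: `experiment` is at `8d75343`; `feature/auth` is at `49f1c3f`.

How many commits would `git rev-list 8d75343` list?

Walking parent pointers from 8d75343: reachable set = {0258c1a, 3515ca9, 49f1c3f, 8d75343, a0764e9, b03f5a8}.
That is 6 commits.

6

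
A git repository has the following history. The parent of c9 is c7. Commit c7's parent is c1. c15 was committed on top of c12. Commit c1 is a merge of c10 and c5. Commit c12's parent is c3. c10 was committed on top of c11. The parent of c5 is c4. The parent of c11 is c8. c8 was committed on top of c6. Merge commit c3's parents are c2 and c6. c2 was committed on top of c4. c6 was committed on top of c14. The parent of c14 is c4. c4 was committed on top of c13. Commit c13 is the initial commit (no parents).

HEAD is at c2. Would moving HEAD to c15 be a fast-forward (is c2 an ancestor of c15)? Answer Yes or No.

A fast-forward from c2 to c15 is possible iff c2 is an ancestor of c15.
Ancestors of c15: {c12, c13, c14, c15, c2, c3, c4, c6}.
c2 is among them, so fast-forward is possible.

Yes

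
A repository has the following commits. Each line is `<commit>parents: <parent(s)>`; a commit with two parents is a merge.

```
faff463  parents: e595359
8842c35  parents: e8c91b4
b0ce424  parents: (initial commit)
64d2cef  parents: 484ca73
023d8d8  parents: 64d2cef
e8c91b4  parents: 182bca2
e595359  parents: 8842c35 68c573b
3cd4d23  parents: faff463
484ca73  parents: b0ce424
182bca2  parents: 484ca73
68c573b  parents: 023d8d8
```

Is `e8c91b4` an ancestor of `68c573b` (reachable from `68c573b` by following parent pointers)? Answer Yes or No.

Ancestors of 68c573b: {023d8d8, 484ca73, 64d2cef, 68c573b, b0ce424}.
e8c91b4 is not in that set, so it is not an ancestor of 68c573b.

No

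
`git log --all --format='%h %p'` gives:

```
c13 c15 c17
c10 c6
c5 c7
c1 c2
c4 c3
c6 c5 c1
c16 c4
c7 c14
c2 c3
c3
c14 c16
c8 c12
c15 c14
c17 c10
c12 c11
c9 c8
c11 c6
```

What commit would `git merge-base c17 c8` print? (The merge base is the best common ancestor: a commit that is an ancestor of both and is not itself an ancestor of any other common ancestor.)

Ancestors of c17: {c1, c10, c14, c16, c17, c2, c3, c4, c5, c6, c7}.
Ancestors of c8: {c1, c11, c12, c14, c16, c2, c3, c4, c5, c6, c7, c8}.
Common ancestors: {c1, c14, c16, c2, c3, c4, c5, c6, c7}.
Among these, c6 is not an ancestor of any other common ancestor — it is the merge base.

c6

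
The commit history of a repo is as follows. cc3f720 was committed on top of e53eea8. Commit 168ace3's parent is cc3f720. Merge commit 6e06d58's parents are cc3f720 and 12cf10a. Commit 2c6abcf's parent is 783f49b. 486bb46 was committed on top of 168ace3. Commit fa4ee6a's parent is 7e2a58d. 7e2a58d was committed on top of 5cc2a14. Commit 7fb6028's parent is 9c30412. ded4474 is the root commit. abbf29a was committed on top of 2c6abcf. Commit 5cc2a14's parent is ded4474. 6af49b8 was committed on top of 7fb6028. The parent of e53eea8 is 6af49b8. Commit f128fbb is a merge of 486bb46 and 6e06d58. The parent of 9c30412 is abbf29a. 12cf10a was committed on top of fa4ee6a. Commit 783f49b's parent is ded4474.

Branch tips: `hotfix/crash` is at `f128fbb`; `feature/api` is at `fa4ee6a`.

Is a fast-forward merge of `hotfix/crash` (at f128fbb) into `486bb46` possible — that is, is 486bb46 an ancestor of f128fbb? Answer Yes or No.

Yes

A fast-forward from 486bb46 to f128fbb is possible iff 486bb46 is an ancestor of f128fbb.
Ancestors of f128fbb: {12cf10a, 168ace3, 2c6abcf, 486bb46, 5cc2a14, 6af49b8, 6e06d58, 783f49b, 7e2a58d, 7fb6028, 9c30412, abbf29a, cc3f720, ded4474, e53eea8, f128fbb, fa4ee6a}.
486bb46 is among them, so fast-forward is possible.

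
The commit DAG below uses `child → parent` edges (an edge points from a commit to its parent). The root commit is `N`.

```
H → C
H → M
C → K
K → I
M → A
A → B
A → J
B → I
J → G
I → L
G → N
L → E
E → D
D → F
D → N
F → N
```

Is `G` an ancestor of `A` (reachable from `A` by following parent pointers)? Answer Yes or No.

Yes

Ancestors of A (commits reachable by following parents): {A, B, D, E, F, G, I, J, L, N}.
G is in that set, so it is an ancestor of A.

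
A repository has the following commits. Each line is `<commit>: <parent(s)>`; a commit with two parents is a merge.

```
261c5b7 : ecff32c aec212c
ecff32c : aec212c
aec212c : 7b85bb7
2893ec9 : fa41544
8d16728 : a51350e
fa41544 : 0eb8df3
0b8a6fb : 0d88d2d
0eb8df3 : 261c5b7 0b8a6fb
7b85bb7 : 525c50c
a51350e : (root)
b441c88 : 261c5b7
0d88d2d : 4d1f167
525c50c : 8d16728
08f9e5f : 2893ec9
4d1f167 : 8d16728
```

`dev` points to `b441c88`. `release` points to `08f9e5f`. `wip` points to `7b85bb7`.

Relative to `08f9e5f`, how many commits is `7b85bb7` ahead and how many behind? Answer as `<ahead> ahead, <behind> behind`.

Reachable from 7b85bb7: {525c50c, 7b85bb7, 8d16728, a51350e}.
Reachable from 08f9e5f: {08f9e5f, 0b8a6fb, 0d88d2d, 0eb8df3, 261c5b7, 2893ec9, 4d1f167, 525c50c, 7b85bb7, 8d16728, a51350e, aec212c, ecff32c, fa41544}.
Only in 7b85bb7's history (ahead): {} — 0.
Only in 08f9e5f's history (behind): {08f9e5f, 0b8a6fb, 0d88d2d, 0eb8df3, 261c5b7, 2893ec9, 4d1f167, aec212c, ecff32c, fa41544} — 10.

0 ahead, 10 behind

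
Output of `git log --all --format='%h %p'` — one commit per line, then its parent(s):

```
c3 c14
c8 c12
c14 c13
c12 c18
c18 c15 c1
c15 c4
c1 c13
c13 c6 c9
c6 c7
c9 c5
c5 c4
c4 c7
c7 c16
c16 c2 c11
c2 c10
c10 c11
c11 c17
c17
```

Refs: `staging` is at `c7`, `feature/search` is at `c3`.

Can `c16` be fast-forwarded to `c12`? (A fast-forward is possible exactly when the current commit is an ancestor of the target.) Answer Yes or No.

A fast-forward from c16 to c12 is possible iff c16 is an ancestor of c12.
Ancestors of c12: {c1, c10, c11, c12, c13, c15, c16, c17, c18, c2, c4, c5, c6, c7, c9}.
c16 is among them, so fast-forward is possible.

Yes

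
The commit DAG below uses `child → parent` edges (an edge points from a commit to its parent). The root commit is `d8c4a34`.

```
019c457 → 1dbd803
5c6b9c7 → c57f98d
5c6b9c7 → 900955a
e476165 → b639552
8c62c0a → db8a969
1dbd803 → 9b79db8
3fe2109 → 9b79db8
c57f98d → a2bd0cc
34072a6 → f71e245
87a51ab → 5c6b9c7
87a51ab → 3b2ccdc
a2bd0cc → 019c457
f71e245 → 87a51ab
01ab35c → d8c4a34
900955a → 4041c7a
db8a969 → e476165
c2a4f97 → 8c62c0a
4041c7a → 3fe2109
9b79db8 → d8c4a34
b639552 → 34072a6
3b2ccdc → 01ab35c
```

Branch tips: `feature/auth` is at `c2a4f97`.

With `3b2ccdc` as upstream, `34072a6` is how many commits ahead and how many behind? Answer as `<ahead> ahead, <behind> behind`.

Reachable from 34072a6: {019c457, 01ab35c, 1dbd803, 34072a6, 3b2ccdc, 3fe2109, 4041c7a, 5c6b9c7, 87a51ab, 900955a, 9b79db8, a2bd0cc, c57f98d, d8c4a34, f71e245}.
Reachable from 3b2ccdc: {01ab35c, 3b2ccdc, d8c4a34}.
Only in 34072a6's history (ahead): {019c457, 1dbd803, 34072a6, 3fe2109, 4041c7a, 5c6b9c7, 87a51ab, 900955a, 9b79db8, a2bd0cc, c57f98d, f71e245} — 12.
Only in 3b2ccdc's history (behind): {} — 0.

12 ahead, 0 behind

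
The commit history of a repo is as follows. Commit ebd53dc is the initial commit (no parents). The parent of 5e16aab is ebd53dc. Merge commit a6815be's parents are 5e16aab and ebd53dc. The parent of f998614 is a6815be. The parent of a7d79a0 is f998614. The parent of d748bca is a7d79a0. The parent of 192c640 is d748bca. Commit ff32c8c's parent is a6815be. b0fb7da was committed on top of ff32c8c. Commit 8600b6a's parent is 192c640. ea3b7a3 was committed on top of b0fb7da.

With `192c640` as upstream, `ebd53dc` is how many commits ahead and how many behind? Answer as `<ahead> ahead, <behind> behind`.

Reachable from ebd53dc: {ebd53dc}.
Reachable from 192c640: {192c640, 5e16aab, a6815be, a7d79a0, d748bca, ebd53dc, f998614}.
Only in ebd53dc's history (ahead): {} — 0.
Only in 192c640's history (behind): {192c640, 5e16aab, a6815be, a7d79a0, d748bca, f998614} — 6.

0 ahead, 6 behind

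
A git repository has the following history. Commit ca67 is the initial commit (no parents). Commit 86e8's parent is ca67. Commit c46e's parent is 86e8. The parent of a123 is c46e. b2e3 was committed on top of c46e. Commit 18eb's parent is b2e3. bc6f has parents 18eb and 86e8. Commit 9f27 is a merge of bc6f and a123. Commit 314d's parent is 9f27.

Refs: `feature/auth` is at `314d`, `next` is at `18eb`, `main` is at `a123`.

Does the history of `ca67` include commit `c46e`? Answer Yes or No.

Ancestors of ca67: {ca67}.
c46e is not in that set, so it is not an ancestor of ca67.

No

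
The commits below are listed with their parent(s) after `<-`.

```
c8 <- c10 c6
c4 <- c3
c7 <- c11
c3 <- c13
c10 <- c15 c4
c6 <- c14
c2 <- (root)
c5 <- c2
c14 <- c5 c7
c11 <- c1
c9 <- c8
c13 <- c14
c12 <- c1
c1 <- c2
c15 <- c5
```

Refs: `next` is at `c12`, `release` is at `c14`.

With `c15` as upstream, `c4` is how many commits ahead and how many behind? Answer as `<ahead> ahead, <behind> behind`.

7 ahead, 1 behind

Reachable from c4: {c1, c11, c13, c14, c2, c3, c4, c5, c7}.
Reachable from c15: {c15, c2, c5}.
Only in c4's history (ahead): {c1, c11, c13, c14, c3, c4, c7} — 7.
Only in c15's history (behind): {c15} — 1.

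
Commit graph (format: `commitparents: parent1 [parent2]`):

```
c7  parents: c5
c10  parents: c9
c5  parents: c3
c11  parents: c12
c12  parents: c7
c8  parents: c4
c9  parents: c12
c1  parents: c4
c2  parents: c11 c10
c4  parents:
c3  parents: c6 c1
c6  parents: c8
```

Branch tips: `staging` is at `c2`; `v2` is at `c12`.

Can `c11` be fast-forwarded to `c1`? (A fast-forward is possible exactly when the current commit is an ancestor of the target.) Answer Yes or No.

A fast-forward from c11 to c1 is possible iff c11 is an ancestor of c1.
Ancestors of c1: {c1, c4}.
c11 is not among them, so fast-forward is not possible.

No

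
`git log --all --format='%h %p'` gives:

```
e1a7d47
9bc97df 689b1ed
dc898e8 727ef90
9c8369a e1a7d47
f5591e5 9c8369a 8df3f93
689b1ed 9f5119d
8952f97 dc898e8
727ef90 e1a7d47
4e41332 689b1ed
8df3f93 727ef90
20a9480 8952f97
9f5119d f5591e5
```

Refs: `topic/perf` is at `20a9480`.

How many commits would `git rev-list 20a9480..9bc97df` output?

6

Reachable from 9bc97df: {689b1ed, 727ef90, 8df3f93, 9bc97df, 9c8369a, 9f5119d, e1a7d47, f5591e5}.
Reachable from 20a9480: {20a9480, 727ef90, 8952f97, dc898e8, e1a7d47}.
In 9bc97df's history but not 20a9480's: {689b1ed, 8df3f93, 9bc97df, 9c8369a, 9f5119d, f5591e5} — 6 commits.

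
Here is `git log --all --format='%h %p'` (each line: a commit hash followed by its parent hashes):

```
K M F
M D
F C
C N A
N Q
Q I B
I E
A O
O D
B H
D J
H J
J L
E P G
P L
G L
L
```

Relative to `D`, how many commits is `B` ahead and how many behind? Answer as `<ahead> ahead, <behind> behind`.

Reachable from B: {B, H, J, L}.
Reachable from D: {D, J, L}.
Only in B's history (ahead): {B, H} — 2.
Only in D's history (behind): {D} — 1.

2 ahead, 1 behind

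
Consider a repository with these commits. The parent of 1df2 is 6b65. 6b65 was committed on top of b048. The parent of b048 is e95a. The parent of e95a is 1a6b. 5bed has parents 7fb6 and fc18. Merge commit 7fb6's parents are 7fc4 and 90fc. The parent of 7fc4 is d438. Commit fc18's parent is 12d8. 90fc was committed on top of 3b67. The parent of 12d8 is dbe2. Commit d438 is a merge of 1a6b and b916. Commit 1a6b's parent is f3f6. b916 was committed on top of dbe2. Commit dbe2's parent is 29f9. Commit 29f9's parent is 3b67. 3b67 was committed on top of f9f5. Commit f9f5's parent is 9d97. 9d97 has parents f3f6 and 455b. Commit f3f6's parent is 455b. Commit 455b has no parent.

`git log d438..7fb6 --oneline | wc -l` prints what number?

Reachable from 7fb6: {1a6b, 29f9, 3b67, 455b, 7fb6, 7fc4, 90fc, 9d97, b916, d438, dbe2, f3f6, f9f5}.
Reachable from d438: {1a6b, 29f9, 3b67, 455b, 9d97, b916, d438, dbe2, f3f6, f9f5}.
In 7fb6's history but not d438's: {7fb6, 7fc4, 90fc} — 3 commits.

3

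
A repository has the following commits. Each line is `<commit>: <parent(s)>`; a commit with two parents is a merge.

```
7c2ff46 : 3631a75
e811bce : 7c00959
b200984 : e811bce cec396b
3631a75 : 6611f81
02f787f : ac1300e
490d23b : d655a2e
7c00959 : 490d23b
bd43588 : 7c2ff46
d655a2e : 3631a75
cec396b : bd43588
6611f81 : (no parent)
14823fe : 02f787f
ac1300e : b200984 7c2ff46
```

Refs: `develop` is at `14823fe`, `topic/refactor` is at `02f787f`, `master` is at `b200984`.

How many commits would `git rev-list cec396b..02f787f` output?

7

Reachable from 02f787f: {02f787f, 3631a75, 490d23b, 6611f81, 7c00959, 7c2ff46, ac1300e, b200984, bd43588, cec396b, d655a2e, e811bce}.
Reachable from cec396b: {3631a75, 6611f81, 7c2ff46, bd43588, cec396b}.
In 02f787f's history but not cec396b's: {02f787f, 490d23b, 7c00959, ac1300e, b200984, d655a2e, e811bce} — 7 commits.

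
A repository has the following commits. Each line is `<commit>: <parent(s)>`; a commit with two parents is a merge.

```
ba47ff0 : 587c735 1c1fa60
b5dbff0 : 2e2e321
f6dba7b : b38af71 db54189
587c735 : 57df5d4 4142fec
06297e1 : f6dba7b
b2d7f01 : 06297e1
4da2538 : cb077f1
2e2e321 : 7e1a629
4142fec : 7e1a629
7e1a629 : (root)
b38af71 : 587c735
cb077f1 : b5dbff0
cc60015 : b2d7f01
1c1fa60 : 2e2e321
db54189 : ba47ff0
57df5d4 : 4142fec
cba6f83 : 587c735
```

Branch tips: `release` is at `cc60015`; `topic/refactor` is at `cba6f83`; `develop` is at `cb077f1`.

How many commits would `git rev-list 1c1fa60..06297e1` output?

8

Reachable from 06297e1: {06297e1, 1c1fa60, 2e2e321, 4142fec, 57df5d4, 587c735, 7e1a629, b38af71, ba47ff0, db54189, f6dba7b}.
Reachable from 1c1fa60: {1c1fa60, 2e2e321, 7e1a629}.
In 06297e1's history but not 1c1fa60's: {06297e1, 4142fec, 57df5d4, 587c735, b38af71, ba47ff0, db54189, f6dba7b} — 8 commits.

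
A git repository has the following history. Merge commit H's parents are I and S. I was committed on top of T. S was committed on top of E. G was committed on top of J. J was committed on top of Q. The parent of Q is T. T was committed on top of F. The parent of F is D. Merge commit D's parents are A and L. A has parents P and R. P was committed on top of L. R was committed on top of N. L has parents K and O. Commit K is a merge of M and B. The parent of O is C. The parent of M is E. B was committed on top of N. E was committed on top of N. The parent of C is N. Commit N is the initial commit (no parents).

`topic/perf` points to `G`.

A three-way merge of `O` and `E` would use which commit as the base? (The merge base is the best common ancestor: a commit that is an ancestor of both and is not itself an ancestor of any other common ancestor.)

N

Ancestors of O: {C, N, O}.
Ancestors of E: {E, N}.
Common ancestors: {N}.
The only common ancestor is N, so it is the merge base.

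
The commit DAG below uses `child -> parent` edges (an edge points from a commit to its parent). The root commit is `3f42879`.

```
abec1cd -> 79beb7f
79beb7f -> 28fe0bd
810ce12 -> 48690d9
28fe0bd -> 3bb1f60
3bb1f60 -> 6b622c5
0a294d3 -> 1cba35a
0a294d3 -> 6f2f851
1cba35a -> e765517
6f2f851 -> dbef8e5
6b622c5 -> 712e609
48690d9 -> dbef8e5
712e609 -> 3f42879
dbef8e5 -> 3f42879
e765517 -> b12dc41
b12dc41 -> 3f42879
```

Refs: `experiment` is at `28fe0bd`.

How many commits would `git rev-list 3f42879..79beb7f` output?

5

Reachable from 79beb7f: {28fe0bd, 3bb1f60, 3f42879, 6b622c5, 712e609, 79beb7f}.
Reachable from 3f42879: {3f42879}.
In 79beb7f's history but not 3f42879's: {28fe0bd, 3bb1f60, 6b622c5, 712e609, 79beb7f} — 5 commits.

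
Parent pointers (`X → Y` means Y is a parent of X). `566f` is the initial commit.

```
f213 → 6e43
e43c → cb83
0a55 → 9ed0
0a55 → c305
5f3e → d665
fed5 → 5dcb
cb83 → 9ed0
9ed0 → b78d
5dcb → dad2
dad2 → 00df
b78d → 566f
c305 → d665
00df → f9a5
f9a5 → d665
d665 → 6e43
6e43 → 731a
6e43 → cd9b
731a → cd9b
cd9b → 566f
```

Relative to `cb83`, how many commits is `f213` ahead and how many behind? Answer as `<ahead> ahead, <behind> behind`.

Reachable from f213: {566f, 6e43, 731a, cd9b, f213}.
Reachable from cb83: {566f, 9ed0, b78d, cb83}.
Only in f213's history (ahead): {6e43, 731a, cd9b, f213} — 4.
Only in cb83's history (behind): {9ed0, b78d, cb83} — 3.

4 ahead, 3 behind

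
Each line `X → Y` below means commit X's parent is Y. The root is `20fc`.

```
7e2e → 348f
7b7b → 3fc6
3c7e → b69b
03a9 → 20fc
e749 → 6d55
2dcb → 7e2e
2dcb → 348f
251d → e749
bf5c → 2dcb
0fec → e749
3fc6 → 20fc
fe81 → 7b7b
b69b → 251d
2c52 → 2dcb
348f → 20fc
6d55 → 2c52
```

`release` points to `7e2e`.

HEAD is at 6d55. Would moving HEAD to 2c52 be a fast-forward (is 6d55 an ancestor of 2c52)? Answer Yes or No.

A fast-forward from 6d55 to 2c52 is possible iff 6d55 is an ancestor of 2c52.
Ancestors of 2c52: {20fc, 2c52, 2dcb, 348f, 7e2e}.
6d55 is not among them, so fast-forward is not possible.

No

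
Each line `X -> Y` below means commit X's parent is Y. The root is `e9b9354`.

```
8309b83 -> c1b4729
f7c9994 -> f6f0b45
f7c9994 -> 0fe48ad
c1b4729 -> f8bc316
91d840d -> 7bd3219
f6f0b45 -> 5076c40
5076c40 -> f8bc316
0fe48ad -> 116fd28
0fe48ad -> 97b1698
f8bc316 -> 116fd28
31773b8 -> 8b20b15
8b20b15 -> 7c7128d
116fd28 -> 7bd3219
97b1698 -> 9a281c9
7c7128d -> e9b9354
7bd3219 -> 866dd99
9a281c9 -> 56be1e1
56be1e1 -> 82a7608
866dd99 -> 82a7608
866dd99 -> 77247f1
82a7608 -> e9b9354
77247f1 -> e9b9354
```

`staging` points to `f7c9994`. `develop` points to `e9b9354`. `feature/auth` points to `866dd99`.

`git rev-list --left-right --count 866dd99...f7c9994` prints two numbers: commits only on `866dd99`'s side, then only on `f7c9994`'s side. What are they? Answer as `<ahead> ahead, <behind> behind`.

0 ahead, 10 behind

Reachable from 866dd99: {77247f1, 82a7608, 866dd99, e9b9354}.
Reachable from f7c9994: {0fe48ad, 116fd28, 5076c40, 56be1e1, 77247f1, 7bd3219, 82a7608, 866dd99, 97b1698, 9a281c9, e9b9354, f6f0b45, f7c9994, f8bc316}.
Only in 866dd99's history (ahead): {} — 0.
Only in f7c9994's history (behind): {0fe48ad, 116fd28, 5076c40, 56be1e1, 7bd3219, 97b1698, 9a281c9, f6f0b45, f7c9994, f8bc316} — 10.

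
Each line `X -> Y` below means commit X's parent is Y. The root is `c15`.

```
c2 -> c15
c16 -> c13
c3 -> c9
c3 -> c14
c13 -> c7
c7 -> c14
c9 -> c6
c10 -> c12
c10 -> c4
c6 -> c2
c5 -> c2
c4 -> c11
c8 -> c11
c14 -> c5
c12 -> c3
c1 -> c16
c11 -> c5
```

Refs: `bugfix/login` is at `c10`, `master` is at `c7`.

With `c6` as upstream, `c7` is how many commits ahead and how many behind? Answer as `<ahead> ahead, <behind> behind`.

Reachable from c7: {c14, c15, c2, c5, c7}.
Reachable from c6: {c15, c2, c6}.
Only in c7's history (ahead): {c14, c5, c7} — 3.
Only in c6's history (behind): {c6} — 1.

3 ahead, 1 behind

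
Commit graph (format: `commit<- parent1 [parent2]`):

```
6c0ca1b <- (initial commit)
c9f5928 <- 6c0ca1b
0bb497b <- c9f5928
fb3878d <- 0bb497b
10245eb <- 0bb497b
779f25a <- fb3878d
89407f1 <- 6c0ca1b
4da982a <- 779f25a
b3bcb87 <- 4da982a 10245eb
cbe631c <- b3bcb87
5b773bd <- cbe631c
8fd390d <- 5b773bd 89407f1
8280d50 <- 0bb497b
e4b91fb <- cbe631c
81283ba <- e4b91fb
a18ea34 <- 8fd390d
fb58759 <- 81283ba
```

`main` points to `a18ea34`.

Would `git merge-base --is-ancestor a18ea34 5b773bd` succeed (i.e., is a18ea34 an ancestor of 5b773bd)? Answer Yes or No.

Ancestors of 5b773bd: {0bb497b, 10245eb, 4da982a, 5b773bd, 6c0ca1b, 779f25a, b3bcb87, c9f5928, cbe631c, fb3878d}.
a18ea34 is not in that set, so it is not an ancestor of 5b773bd.

No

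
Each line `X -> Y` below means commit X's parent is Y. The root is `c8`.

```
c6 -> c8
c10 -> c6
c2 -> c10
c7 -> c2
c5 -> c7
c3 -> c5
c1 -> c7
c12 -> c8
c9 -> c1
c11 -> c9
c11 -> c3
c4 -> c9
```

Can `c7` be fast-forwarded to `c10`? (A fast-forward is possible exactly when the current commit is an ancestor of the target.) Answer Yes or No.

No

A fast-forward from c7 to c10 is possible iff c7 is an ancestor of c10.
Ancestors of c10: {c10, c6, c8}.
c7 is not among them, so fast-forward is not possible.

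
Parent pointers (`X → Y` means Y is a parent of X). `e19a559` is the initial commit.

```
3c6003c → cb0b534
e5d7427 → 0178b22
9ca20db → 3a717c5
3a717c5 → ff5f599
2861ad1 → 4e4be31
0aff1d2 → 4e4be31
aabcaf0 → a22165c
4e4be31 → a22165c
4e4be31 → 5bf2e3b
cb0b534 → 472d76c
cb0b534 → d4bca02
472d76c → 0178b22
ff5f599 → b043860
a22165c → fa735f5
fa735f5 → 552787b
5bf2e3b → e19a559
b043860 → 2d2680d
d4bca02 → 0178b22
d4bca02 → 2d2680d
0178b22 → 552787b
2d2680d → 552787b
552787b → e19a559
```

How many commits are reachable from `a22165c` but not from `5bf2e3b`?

3

Reachable from a22165c: {552787b, a22165c, e19a559, fa735f5}.
Reachable from 5bf2e3b: {5bf2e3b, e19a559}.
In a22165c's history but not 5bf2e3b's: {552787b, a22165c, fa735f5} — 3 commits.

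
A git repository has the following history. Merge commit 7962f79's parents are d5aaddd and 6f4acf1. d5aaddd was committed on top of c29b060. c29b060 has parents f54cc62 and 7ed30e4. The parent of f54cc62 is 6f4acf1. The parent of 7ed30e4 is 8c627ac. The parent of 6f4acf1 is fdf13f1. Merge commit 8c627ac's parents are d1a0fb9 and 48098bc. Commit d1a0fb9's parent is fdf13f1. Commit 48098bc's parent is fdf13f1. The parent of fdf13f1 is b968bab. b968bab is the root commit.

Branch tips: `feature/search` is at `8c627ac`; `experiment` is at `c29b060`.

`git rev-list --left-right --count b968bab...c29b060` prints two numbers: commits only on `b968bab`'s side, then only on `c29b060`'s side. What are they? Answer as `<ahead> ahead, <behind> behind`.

0 ahead, 8 behind

Reachable from b968bab: {b968bab}.
Reachable from c29b060: {48098bc, 6f4acf1, 7ed30e4, 8c627ac, b968bab, c29b060, d1a0fb9, f54cc62, fdf13f1}.
Only in b968bab's history (ahead): {} — 0.
Only in c29b060's history (behind): {48098bc, 6f4acf1, 7ed30e4, 8c627ac, c29b060, d1a0fb9, f54cc62, fdf13f1} — 8.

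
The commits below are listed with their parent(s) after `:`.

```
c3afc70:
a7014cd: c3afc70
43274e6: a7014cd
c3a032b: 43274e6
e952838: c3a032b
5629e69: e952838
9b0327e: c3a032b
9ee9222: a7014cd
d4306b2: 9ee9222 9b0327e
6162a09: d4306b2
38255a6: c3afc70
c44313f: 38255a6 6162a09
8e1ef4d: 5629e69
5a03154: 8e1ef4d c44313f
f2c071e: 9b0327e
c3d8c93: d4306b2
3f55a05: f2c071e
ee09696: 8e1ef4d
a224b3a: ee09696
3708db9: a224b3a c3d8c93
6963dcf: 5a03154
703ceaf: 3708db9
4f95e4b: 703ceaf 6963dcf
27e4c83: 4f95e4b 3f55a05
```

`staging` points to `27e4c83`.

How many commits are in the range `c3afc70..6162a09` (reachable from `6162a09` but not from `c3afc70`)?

Reachable from 6162a09: {43274e6, 6162a09, 9b0327e, 9ee9222, a7014cd, c3a032b, c3afc70, d4306b2}.
Reachable from c3afc70: {c3afc70}.
In 6162a09's history but not c3afc70's: {43274e6, 6162a09, 9b0327e, 9ee9222, a7014cd, c3a032b, d4306b2} — 7 commits.

7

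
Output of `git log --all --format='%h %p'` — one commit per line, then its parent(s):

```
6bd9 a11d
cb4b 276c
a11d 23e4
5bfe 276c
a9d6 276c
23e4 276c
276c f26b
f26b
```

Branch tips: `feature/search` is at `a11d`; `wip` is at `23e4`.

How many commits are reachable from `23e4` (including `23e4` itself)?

Walking parent pointers from 23e4: reachable set = {23e4, 276c, f26b}.
That is 3 commits.

3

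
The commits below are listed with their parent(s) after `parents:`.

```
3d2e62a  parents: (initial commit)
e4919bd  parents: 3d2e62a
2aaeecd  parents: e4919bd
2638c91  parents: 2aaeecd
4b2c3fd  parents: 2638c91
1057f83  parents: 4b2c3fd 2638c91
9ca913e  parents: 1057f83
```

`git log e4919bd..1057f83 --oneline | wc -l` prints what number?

4

Reachable from 1057f83: {1057f83, 2638c91, 2aaeecd, 3d2e62a, 4b2c3fd, e4919bd}.
Reachable from e4919bd: {3d2e62a, e4919bd}.
In 1057f83's history but not e4919bd's: {1057f83, 2638c91, 2aaeecd, 4b2c3fd} — 4 commits.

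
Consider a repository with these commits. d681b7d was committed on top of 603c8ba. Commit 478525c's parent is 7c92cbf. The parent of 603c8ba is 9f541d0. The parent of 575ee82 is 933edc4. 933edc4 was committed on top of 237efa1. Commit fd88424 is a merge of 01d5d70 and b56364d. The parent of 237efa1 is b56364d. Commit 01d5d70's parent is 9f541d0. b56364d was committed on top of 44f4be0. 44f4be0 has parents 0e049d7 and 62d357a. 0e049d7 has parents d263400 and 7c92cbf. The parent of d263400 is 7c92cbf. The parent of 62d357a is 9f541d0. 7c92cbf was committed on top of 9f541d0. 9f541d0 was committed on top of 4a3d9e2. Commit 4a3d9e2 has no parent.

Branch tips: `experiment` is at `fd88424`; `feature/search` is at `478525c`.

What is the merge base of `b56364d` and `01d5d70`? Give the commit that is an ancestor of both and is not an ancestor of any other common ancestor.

Ancestors of b56364d: {0e049d7, 44f4be0, 4a3d9e2, 62d357a, 7c92cbf, 9f541d0, b56364d, d263400}.
Ancestors of 01d5d70: {01d5d70, 4a3d9e2, 9f541d0}.
Common ancestors: {4a3d9e2, 9f541d0}.
Among these, 9f541d0 is not an ancestor of any other common ancestor — it is the merge base.

9f541d0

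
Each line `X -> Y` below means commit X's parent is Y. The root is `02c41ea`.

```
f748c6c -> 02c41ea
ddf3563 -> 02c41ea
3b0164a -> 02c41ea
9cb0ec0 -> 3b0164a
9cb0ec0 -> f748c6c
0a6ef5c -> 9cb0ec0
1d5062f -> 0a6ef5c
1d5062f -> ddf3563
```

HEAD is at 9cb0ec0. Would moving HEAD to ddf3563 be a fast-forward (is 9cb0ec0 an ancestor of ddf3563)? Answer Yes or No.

A fast-forward from 9cb0ec0 to ddf3563 is possible iff 9cb0ec0 is an ancestor of ddf3563.
Ancestors of ddf3563: {02c41ea, ddf3563}.
9cb0ec0 is not among them, so fast-forward is not possible.

No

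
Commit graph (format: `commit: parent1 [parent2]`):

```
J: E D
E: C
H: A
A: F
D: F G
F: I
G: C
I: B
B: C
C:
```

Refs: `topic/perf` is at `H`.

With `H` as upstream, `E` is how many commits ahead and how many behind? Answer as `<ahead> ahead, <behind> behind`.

1 ahead, 5 behind

Reachable from E: {C, E}.
Reachable from H: {A, B, C, F, H, I}.
Only in E's history (ahead): {E} — 1.
Only in H's history (behind): {A, B, F, H, I} — 5.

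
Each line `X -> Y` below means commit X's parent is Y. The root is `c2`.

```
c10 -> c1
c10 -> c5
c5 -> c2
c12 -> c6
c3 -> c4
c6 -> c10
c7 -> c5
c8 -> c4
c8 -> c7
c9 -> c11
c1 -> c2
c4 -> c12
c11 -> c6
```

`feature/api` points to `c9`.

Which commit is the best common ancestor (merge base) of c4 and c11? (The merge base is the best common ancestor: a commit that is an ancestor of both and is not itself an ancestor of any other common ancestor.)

Ancestors of c4: {c1, c10, c12, c2, c4, c5, c6}.
Ancestors of c11: {c1, c10, c11, c2, c5, c6}.
Common ancestors: {c1, c10, c2, c5, c6}.
Among these, c6 is not an ancestor of any other common ancestor — it is the merge base.

c6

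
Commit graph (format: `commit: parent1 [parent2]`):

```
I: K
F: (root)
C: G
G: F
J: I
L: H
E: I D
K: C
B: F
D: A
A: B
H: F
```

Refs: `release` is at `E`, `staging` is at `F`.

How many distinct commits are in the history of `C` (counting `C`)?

3

Walking parent pointers from C: reachable set = {C, F, G}.
That is 3 commits.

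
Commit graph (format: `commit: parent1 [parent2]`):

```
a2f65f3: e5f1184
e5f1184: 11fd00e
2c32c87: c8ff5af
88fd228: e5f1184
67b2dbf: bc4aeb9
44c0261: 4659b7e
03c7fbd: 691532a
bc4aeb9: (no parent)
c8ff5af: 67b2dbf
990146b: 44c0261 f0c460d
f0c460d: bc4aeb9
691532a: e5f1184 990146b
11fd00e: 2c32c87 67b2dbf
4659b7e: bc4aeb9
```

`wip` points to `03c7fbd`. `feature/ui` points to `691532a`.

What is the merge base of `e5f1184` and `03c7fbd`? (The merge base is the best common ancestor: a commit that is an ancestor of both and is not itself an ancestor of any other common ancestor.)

e5f1184

Ancestors of e5f1184: {11fd00e, 2c32c87, 67b2dbf, bc4aeb9, c8ff5af, e5f1184}.
Ancestors of 03c7fbd: {03c7fbd, 11fd00e, 2c32c87, 44c0261, 4659b7e, 67b2dbf, 691532a, 990146b, bc4aeb9, c8ff5af, e5f1184, f0c460d}.
Common ancestors: {11fd00e, 2c32c87, 67b2dbf, bc4aeb9, c8ff5af, e5f1184}.
Among these, e5f1184 is not an ancestor of any other common ancestor — it is the merge base.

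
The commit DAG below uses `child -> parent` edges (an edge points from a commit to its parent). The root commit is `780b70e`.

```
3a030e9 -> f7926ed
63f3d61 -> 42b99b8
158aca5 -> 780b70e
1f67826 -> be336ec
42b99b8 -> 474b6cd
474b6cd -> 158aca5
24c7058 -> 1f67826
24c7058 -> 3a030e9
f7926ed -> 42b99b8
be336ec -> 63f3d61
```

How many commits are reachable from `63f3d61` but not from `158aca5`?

3

Reachable from 63f3d61: {158aca5, 42b99b8, 474b6cd, 63f3d61, 780b70e}.
Reachable from 158aca5: {158aca5, 780b70e}.
In 63f3d61's history but not 158aca5's: {42b99b8, 474b6cd, 63f3d61} — 3 commits.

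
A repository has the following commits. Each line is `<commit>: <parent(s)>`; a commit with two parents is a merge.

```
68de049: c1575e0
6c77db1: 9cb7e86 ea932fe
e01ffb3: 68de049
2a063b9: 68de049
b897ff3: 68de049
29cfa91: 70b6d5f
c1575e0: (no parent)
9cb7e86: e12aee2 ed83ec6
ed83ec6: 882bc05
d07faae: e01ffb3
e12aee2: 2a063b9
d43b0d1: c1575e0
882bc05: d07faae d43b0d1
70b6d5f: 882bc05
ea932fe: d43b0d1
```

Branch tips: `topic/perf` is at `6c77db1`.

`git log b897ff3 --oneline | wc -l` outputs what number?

Walking parent pointers from b897ff3: reachable set = {68de049, b897ff3, c1575e0}.
That is 3 commits.

3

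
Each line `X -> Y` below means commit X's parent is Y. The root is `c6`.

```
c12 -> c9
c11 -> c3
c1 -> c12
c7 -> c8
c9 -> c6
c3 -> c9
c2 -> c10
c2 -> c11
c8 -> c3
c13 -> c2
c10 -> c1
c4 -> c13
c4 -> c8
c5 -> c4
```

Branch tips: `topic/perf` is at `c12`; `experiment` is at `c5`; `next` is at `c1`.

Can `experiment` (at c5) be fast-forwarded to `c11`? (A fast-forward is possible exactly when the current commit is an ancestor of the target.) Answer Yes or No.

No

A fast-forward from c5 to c11 is possible iff c5 is an ancestor of c11.
Ancestors of c11: {c11, c3, c6, c9}.
c5 is not among them, so fast-forward is not possible.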